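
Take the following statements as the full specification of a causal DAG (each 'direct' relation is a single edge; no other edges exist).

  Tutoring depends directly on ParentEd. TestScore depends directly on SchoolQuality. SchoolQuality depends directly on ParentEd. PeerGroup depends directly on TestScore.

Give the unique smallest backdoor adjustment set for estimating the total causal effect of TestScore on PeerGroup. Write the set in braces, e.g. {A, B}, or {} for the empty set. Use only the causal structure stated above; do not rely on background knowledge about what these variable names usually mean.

{}

Variables eligible for adjustment (non-descendants of TestScore, excluding TestScore and PeerGroup): {ParentEd, SchoolQuality, Tutoring}.
Backdoor paths from TestScore to PeerGroup:
  (none)
With no backdoor paths the empty set already satisfies the criterion, and it is trivially minimal.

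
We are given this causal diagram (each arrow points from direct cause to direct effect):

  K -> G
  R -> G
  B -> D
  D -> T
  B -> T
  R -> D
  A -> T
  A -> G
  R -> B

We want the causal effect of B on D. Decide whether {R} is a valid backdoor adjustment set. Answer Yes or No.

Yes

Backdoor paths from B to D (paths whose first edge points into B):
  P1: B <- R -> D
  P2: B <- R -> G <- A -> T <- D
Condition 1 (no descendant of B in the set): holds — descendants of B are {D, T}; none are in {R}.
Condition 2 (every backdoor path blocked by {R}):
  P1: blocked at fork node R ∈ conditioning set.
  P2: blocked at fork node R ∈ conditioning set.
{R} satisfies the backdoor criterion.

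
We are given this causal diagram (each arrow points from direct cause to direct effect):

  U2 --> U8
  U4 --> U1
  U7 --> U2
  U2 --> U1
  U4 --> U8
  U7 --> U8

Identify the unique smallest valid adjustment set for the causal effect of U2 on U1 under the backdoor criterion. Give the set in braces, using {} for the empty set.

{}

Variables eligible for adjustment (non-descendants of U2, excluding U2 and U1): {U4, U7}.
Backdoor paths from U2 to U1:
  P1: U2 <- U7 -> U8 <- U4 -> U1
Each backdoor path contains an unconditioned collider, so every path is already blocked with the empty conditioning set:
  P1: blocked at collider U8 (neither it nor any descendant is in the conditioning set).
The empty set is therefore the unique smallest valid set.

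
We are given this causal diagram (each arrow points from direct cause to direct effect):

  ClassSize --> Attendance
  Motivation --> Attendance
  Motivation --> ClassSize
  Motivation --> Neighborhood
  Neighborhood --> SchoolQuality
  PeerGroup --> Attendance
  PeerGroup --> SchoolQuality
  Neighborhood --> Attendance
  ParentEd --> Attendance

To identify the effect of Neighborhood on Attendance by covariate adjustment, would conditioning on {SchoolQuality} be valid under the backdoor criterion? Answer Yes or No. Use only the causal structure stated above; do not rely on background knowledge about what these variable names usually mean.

No

Backdoor paths from Neighborhood to Attendance (paths whose first edge points into Neighborhood):
  P1: Neighborhood <- Motivation -> ClassSize -> Attendance
  P2: Neighborhood <- Motivation -> Attendance
Condition 1 (no descendant of Neighborhood in the set): FAILS — SchoolQuality is a descendant of Neighborhood.
Condition 2 (every backdoor path blocked by {SchoolQuality}):
  P1: open — no interior node is in the conditioning set.
  P2: open — no interior node is in the conditioning set.
{SchoolQuality} does not satisfy the backdoor criterion.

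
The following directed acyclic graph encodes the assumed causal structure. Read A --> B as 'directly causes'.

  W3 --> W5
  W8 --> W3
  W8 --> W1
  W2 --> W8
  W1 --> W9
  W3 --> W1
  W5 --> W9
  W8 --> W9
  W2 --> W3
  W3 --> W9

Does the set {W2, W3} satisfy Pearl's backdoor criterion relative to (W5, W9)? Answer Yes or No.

Backdoor paths from W5 to W9 (paths whose first edge points into W5):
  P1: W5 <- W3 <- W2 -> W8 -> W1 -> W9
  P2: W5 <- W3 <- W2 -> W8 -> W9
  P3: W5 <- W3 <- W8 -> W1 -> W9
  P4: W5 <- W3 <- W8 -> W9
  P5: W5 <- W3 -> W1 <- W8 -> W9
  P6: W5 <- W3 -> W1 -> W9
  P7: W5 <- W3 -> W9
Condition 1 (no descendant of W5 in the set): holds — descendants of W5 are {W9}; none are in {W2, W3}.
Condition 2 (every backdoor path blocked by {W2, W3}):
  P1: blocked at chain node W3 ∈ conditioning set.
  P2: blocked at chain node W3 ∈ conditioning set.
  P3: blocked at chain node W3 ∈ conditioning set.
  P4: blocked at chain node W3 ∈ conditioning set.
  P5: blocked at fork node W3 ∈ conditioning set.
  P6: blocked at fork node W3 ∈ conditioning set.
  P7: blocked at fork node W3 ∈ conditioning set.
{W2, W3} satisfies the backdoor criterion.

Yes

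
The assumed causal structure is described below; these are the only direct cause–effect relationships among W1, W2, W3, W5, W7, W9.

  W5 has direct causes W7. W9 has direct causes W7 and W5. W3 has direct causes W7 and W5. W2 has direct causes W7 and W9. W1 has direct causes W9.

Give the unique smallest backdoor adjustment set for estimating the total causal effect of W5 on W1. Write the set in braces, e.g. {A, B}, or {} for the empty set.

{W7}

Variables eligible for adjustment (non-descendants of W5, excluding W5 and W1): {W7}.
Backdoor paths from W5 to W1:
  P1: W5 <- W7 -> W9 -> W1
  P2: W5 <- W7 -> W2 <- W9 -> W1
The empty set is not sufficient: P1 (W5 <- W7 -> W9 -> W1) has no collider blocking it and no conditioned non-collider, so it is open.
Try {W7}:
  P1: blocked at fork node W7 ∈ conditioning set.
  P2: blocked at fork node W7 ∈ conditioning set.
{W7} contains no descendant of W5 and blocks every backdoor path.
{W7} is the unique smallest valid adjustment set.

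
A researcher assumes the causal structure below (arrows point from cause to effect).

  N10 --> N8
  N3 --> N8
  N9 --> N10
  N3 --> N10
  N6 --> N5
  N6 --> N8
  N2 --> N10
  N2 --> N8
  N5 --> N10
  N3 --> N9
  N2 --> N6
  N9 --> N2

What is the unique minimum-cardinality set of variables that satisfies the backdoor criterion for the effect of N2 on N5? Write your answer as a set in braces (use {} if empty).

Variables eligible for adjustment (non-descendants of N2, excluding N2 and N5): {N3, N9}.
Backdoor paths from N2 to N5:
  P1: N2 <- N9 <- N3 -> N10 <- N5
  P2: N2 <- N9 <- N3 -> N10 -> N8 <- N6 -> N5
  P3: N2 <- N9 <- N3 -> N8 <- N6 -> N5
  P4: N2 <- N9 <- N3 -> N8 <- N10 <- N5
  P5: N2 <- N9 -> N10 <- N3 -> N8 <- N6 -> N5
  P6: N2 <- N9 -> N10 <- N5
  P7: N2 <- N9 -> N10 -> N8 <- N6 -> N5
Each backdoor path contains an unconditioned collider, so every path is already blocked with the empty conditioning set:
  P1: blocked at collider N10 (neither it nor any descendant is in the conditioning set).
  P2: blocked at collider N8 (neither it nor any descendant is in the conditioning set).
  P3: blocked at collider N8 (neither it nor any descendant is in the conditioning set).
  P4: blocked at collider N8 (neither it nor any descendant is in the conditioning set).
  P5: blocked at collider N10 (neither it nor any descendant is in the conditioning set).
  P6: blocked at collider N10 (neither it nor any descendant is in the conditioning set).
  P7: blocked at collider N8 (neither it nor any descendant is in the conditioning set).
The empty set is therefore the unique smallest valid set.

{}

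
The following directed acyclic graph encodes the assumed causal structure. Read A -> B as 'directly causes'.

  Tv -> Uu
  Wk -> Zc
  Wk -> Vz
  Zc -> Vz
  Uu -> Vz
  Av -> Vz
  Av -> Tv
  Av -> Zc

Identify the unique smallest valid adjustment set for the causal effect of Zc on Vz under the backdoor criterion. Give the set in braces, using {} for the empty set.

{Av, Wk}

Variables eligible for adjustment (non-descendants of Zc, excluding Zc and Vz): {Av, Tv, Uu, Wk}.
Backdoor paths from Zc to Vz:
  P1: Zc <- Av -> Tv -> Uu -> Vz
  P2: Zc <- Av -> Vz
  P3: Zc <- Wk -> Vz
The empty set is not sufficient: P1 (Zc <- Av -> Tv -> Uu -> Vz) has no collider blocking it and no conditioned non-collider, so it is open.
Try {Av, Wk}:
  P1: blocked at fork node Av ∈ conditioning set.
  P2: blocked at fork node Av ∈ conditioning set.
  P3: blocked at fork node Wk ∈ conditioning set.
{Av, Wk} contains no descendant of Zc and blocks every backdoor path.
Every element of {Av, Wk} is needed (dropping Av leaves P1 open; dropping Wk leaves P3 open), so no proper subset is valid.
Among all size-2 subsets of the eligible variables, only {Av, Wk} blocks every backdoor path, so it is the unique smallest valid adjustment set.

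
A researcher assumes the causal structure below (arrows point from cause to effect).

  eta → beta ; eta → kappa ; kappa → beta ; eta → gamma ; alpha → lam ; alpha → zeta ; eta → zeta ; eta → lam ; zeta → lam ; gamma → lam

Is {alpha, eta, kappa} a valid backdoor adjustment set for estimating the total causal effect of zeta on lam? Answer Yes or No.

Yes

Backdoor paths from zeta to lam (paths whose first edge points into zeta):
  P1: zeta <- eta -> gamma -> lam
  P2: zeta <- eta -> lam
  P3: zeta <- alpha -> lam
Condition 1 (no descendant of zeta in the set): holds — descendants of zeta are {lam}; none are in {alpha, eta, kappa}.
Condition 2 (every backdoor path blocked by {alpha, eta, kappa}):
  P1: blocked at fork node eta ∈ conditioning set.
  P2: blocked at fork node eta ∈ conditioning set.
  P3: blocked at fork node alpha ∈ conditioning set.
{alpha, eta, kappa} satisfies the backdoor criterion.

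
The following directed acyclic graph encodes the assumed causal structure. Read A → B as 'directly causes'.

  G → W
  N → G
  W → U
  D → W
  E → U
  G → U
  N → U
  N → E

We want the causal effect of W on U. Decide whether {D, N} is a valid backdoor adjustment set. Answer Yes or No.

Backdoor paths from W to U (paths whose first edge points into W):
  P1: W <- G <- N -> E -> U
  P2: W <- G <- N -> U
  P3: W <- G -> U
Condition 1 (no descendant of W in the set): holds — descendants of W are {U}; none are in {D, N}.
Condition 2 (every backdoor path blocked by {D, N}):
  P1: blocked at fork node N ∈ conditioning set.
  P2: blocked at fork node N ∈ conditioning set.
  P3: open — no interior node is in the conditioning set.
{D, N} does not satisfy the backdoor criterion.

No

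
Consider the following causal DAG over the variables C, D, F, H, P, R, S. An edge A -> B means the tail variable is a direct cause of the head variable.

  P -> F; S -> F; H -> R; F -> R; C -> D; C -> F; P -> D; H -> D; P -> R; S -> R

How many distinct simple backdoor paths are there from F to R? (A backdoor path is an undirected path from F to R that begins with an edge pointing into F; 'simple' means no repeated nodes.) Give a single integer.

A backdoor path from F to R is any simple undirected path whose first edge points into F (i.e. leaves F via a parent).
Parents of F: {C, P, S}.
Enumerating:
  P1: F <- C -> D <- P -> R
  P2: F <- C -> D <- H -> R
  P3: F <- P -> R
  P4: F <- P -> D <- H -> R
  P5: F <- S -> R
That exhausts the simple backdoor paths. Count: 5.

5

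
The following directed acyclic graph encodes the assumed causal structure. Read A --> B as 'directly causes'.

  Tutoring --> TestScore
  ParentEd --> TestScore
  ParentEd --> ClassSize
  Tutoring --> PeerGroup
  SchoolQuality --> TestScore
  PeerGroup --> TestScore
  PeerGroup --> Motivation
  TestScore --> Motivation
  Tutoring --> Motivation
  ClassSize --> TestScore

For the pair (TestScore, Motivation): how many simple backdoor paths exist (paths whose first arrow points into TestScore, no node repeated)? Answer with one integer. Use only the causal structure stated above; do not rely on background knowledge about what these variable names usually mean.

A backdoor path from TestScore to Motivation is any simple undirected path whose first edge points into TestScore (i.e. leaves TestScore via a parent).
Parents of TestScore: {ClassSize, ParentEd, PeerGroup, SchoolQuality, Tutoring}.
Enumerating:
  P1: TestScore <- Tutoring -> PeerGroup -> Motivation
  P2: TestScore <- Tutoring -> Motivation
  P3: TestScore <- PeerGroup <- Tutoring -> Motivation
  P4: TestScore <- PeerGroup -> Motivation
That exhausts the simple backdoor paths. Count: 4.

4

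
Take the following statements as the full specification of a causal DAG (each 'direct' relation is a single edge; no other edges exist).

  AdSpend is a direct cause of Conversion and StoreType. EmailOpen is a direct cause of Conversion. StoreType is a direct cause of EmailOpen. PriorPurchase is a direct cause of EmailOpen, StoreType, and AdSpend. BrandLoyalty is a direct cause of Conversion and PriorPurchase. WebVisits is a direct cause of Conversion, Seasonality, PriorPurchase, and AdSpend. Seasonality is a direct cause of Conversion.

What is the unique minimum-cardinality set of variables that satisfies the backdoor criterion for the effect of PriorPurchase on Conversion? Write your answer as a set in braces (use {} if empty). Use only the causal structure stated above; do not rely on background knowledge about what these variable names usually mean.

{BrandLoyalty, WebVisits}

Variables eligible for adjustment (non-descendants of PriorPurchase, excluding PriorPurchase and Conversion): {BrandLoyalty, Seasonality, WebVisits}.
Backdoor paths from PriorPurchase to Conversion:
  P1: PriorPurchase <- WebVisits -> AdSpend -> StoreType -> EmailOpen -> Conversion
  P2: PriorPurchase <- WebVisits -> AdSpend -> Conversion
  P3: PriorPurchase <- WebVisits -> Seasonality -> Conversion
  P4: PriorPurchase <- WebVisits -> Conversion
  P5: PriorPurchase <- BrandLoyalty -> Conversion
The empty set is not sufficient: P1 (PriorPurchase <- WebVisits -> AdSpend -> StoreType -> EmailOpen -> Conversion) has no collider blocking it and no conditioned non-collider, so it is open.
Try {BrandLoyalty, WebVisits}:
  P1: blocked at fork node WebVisits ∈ conditioning set.
  P2: blocked at fork node WebVisits ∈ conditioning set.
  P3: blocked at fork node WebVisits ∈ conditioning set.
  P4: blocked at fork node WebVisits ∈ conditioning set.
  P5: blocked at fork node BrandLoyalty ∈ conditioning set.
{BrandLoyalty, WebVisits} contains no descendant of PriorPurchase and blocks every backdoor path.
Every element of {BrandLoyalty, WebVisits} is needed (dropping BrandLoyalty leaves P5 open; dropping WebVisits leaves P1 open), so no proper subset is valid.
Among all size-2 subsets of the eligible variables, only {BrandLoyalty, WebVisits} blocks every backdoor path, so it is the unique smallest valid adjustment set.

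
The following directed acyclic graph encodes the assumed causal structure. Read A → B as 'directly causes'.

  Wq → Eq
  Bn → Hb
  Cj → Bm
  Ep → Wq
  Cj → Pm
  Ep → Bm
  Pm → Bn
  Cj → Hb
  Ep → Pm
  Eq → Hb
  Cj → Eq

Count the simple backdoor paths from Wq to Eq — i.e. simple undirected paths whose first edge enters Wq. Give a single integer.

7

A backdoor path from Wq to Eq is any simple undirected path whose first edge points into Wq (i.e. leaves Wq via a parent).
Parents of Wq: {Ep}.
Enumerating:
  P1: Wq <- Ep -> Pm <- Cj -> Eq
  P2: Wq <- Ep -> Pm <- Cj -> Hb <- Eq
  P3: Wq <- Ep -> Pm -> Bn -> Hb <- Cj -> Eq
  P4: Wq <- Ep -> Pm -> Bn -> Hb <- Eq
  P5: Wq <- Ep -> Bm <- Cj -> Pm -> Bn -> Hb <- Eq
  P6: Wq <- Ep -> Bm <- Cj -> Eq
  P7: Wq <- Ep -> Bm <- Cj -> Hb <- Eq
That exhausts the simple backdoor paths. Count: 7.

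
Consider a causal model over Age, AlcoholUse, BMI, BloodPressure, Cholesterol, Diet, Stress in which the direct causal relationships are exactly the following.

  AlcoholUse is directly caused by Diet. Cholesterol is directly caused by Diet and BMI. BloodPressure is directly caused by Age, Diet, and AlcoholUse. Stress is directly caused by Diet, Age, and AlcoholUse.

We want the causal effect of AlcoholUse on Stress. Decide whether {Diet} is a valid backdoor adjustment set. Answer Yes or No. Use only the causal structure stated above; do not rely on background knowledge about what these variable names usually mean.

Backdoor paths from AlcoholUse to Stress (paths whose first edge points into AlcoholUse):
  P1: AlcoholUse <- Diet -> Stress
  P2: AlcoholUse <- Diet -> BloodPressure <- Age -> Stress
Condition 1 (no descendant of AlcoholUse in the set): holds — descendants of AlcoholUse are {BloodPressure, Stress}; none are in {Diet}.
Condition 2 (every backdoor path blocked by {Diet}):
  P1: blocked at fork node Diet ∈ conditioning set.
  P2: blocked at fork node Diet ∈ conditioning set.
{Diet} satisfies the backdoor criterion.

Yes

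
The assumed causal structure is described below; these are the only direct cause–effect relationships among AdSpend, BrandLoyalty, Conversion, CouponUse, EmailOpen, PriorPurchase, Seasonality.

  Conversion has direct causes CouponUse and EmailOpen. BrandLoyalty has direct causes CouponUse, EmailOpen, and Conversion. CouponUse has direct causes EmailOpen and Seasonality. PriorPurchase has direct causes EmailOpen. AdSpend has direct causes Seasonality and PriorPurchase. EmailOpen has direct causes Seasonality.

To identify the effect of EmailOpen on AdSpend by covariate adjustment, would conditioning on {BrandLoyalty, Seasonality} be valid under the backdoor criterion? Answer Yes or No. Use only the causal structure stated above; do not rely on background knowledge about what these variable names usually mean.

No

Backdoor paths from EmailOpen to AdSpend (paths whose first edge points into EmailOpen):
  P1: EmailOpen <- Seasonality -> AdSpend
Condition 1 (no descendant of EmailOpen in the set): FAILS — BrandLoyalty is a descendant of EmailOpen.
Condition 2 (every backdoor path blocked by {BrandLoyalty, Seasonality}):
  P1: blocked at fork node Seasonality ∈ conditioning set.
{BrandLoyalty, Seasonality} does not satisfy the backdoor criterion.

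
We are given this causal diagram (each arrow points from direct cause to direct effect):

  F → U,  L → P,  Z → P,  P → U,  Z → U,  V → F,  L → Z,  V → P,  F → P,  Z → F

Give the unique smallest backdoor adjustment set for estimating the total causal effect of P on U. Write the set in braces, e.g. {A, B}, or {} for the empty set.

Variables eligible for adjustment (non-descendants of P, excluding P and U): {F, L, V, Z}.
Backdoor paths from P to U:
  P1: P <- L -> Z -> F -> U
  P2: P <- L -> Z -> U
  P3: P <- V -> F <- Z -> U
  P4: P <- V -> F -> U
  P5: P <- Z -> F -> U
  P6: P <- Z -> U
  P7: P <- F <- Z -> U
  P8: P <- F -> U
The empty set is not sufficient: P1 (P <- L -> Z -> F -> U) has no collider blocking it and no conditioned non-collider, so it is open.
Try {F, Z}:
  P1: blocked at chain node Z ∈ conditioning set.
  P2: blocked at chain node Z ∈ conditioning set.
  P3: blocked at fork node Z ∈ conditioning set.
  P4: blocked at chain node F ∈ conditioning set.
  P5: blocked at fork node Z ∈ conditioning set.
  P6: blocked at fork node Z ∈ conditioning set.
  P7: blocked at chain node F ∈ conditioning set.
  P8: blocked at fork node F ∈ conditioning set.
{F, Z} contains no descendant of P and blocks every backdoor path.
Every element of {F, Z} is needed (dropping F leaves P4 open; dropping Z leaves P2 open), so no proper subset is valid.
Among all size-2 subsets of the eligible variables, only {F, Z} blocks every backdoor path, so it is the unique smallest valid adjustment set.

{F, Z}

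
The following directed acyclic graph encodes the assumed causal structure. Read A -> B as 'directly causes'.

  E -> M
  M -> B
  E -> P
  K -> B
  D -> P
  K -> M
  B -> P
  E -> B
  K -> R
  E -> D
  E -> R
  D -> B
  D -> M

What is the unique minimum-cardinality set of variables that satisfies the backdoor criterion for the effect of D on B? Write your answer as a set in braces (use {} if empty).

Variables eligible for adjustment (non-descendants of D, excluding D and B): {E, K, R}.
Backdoor paths from D to B:
  P1: D <- E -> M <- K -> B
  P2: D <- E -> M -> B
  P3: D <- E -> B
  P4: D <- E -> R <- K -> M -> B
  P5: D <- E -> R <- K -> B
  P6: D <- E -> P <- B
The empty set is not sufficient: P2 (D <- E -> M -> B) has no collider blocking it and no conditioned non-collider, so it is open.
Try {E}:
  P1: blocked at fork node E ∈ conditioning set.
  P2: blocked at fork node E ∈ conditioning set.
  P3: blocked at fork node E ∈ conditioning set.
  P4: blocked at fork node E ∈ conditioning set.
  P5: blocked at fork node E ∈ conditioning set.
  P6: blocked at fork node E ∈ conditioning set.
{E} contains no descendant of D and blocks every backdoor path.
No other singleton works — e.g. {K} leaves P2 open — so {E} is the unique smallest valid adjustment set.

{E}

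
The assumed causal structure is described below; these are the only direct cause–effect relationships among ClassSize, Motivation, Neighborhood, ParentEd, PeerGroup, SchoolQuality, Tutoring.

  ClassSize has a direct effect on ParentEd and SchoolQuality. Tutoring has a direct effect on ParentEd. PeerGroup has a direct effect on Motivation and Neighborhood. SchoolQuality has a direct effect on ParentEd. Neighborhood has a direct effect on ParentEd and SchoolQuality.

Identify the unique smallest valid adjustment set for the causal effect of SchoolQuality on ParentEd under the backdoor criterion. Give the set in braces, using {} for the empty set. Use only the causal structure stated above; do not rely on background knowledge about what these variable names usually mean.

{ClassSize, Neighborhood}

Variables eligible for adjustment (non-descendants of SchoolQuality, excluding SchoolQuality and ParentEd): {ClassSize, Motivation, Neighborhood, PeerGroup, Tutoring}.
Backdoor paths from SchoolQuality to ParentEd:
  P1: SchoolQuality <- Neighborhood -> ParentEd
  P2: SchoolQuality <- ClassSize -> ParentEd
The empty set is not sufficient: P1 (SchoolQuality <- Neighborhood -> ParentEd) has no collider blocking it and no conditioned non-collider, so it is open.
Try {ClassSize, Neighborhood}:
  P1: blocked at fork node Neighborhood ∈ conditioning set.
  P2: blocked at fork node ClassSize ∈ conditioning set.
{ClassSize, Neighborhood} contains no descendant of SchoolQuality and blocks every backdoor path.
Every element of {ClassSize, Neighborhood} is needed (dropping ClassSize leaves P2 open; dropping Neighborhood leaves P1 open), so no proper subset is valid.
Among all size-2 subsets of the eligible variables, only {ClassSize, Neighborhood} blocks every backdoor path, so it is the unique smallest valid adjustment set.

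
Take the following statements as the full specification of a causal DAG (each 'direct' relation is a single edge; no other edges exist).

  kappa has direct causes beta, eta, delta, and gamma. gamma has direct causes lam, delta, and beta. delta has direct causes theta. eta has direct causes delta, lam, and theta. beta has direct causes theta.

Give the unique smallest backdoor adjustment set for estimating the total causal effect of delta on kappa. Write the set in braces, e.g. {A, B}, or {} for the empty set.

Variables eligible for adjustment (non-descendants of delta, excluding delta and kappa): {beta, lam, theta}.
Backdoor paths from delta to kappa:
  P1: delta <- theta -> beta -> gamma <- lam -> eta -> kappa
  P2: delta <- theta -> beta -> gamma -> kappa
  P3: delta <- theta -> beta -> kappa
  P4: delta <- theta -> eta <- lam -> gamma <- beta -> kappa
  P5: delta <- theta -> eta <- lam -> gamma -> kappa
  P6: delta <- theta -> eta -> kappa
The empty set is not sufficient: P2 (delta <- theta -> beta -> gamma -> kappa) has no collider blocking it and no conditioned non-collider, so it is open.
Try {theta}:
  P1: blocked at fork node theta ∈ conditioning set.
  P2: blocked at fork node theta ∈ conditioning set.
  P3: blocked at fork node theta ∈ conditioning set.
  P4: blocked at fork node theta ∈ conditioning set.
  P5: blocked at fork node theta ∈ conditioning set.
  P6: blocked at fork node theta ∈ conditioning set.
{theta} contains no descendant of delta and blocks every backdoor path.
No other singleton works — e.g. {lam} leaves P2 open — so {theta} is the unique smallest valid adjustment set.

{theta}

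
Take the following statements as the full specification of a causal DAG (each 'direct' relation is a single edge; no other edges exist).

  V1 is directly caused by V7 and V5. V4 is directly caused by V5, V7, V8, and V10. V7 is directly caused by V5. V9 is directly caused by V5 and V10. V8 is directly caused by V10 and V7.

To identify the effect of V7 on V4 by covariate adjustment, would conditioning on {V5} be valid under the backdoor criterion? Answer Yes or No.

Backdoor paths from V7 to V4 (paths whose first edge points into V7):
  P1: V7 <- V5 -> V9 <- V10 -> V8 -> V4
  P2: V7 <- V5 -> V9 <- V10 -> V4
  P3: V7 <- V5 -> V4
Condition 1 (no descendant of V7 in the set): holds — descendants of V7 are {V1, V4, V8}; none are in {V5}.
Condition 2 (every backdoor path blocked by {V5}):
  P1: blocked at fork node V5 ∈ conditioning set.
  P2: blocked at fork node V5 ∈ conditioning set.
  P3: blocked at fork node V5 ∈ conditioning set.
{V5} satisfies the backdoor criterion.

Yes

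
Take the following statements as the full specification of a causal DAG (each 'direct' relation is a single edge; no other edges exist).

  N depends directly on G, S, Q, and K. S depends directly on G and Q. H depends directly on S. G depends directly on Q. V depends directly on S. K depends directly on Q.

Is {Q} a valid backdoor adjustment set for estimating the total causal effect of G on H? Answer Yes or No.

Yes

Backdoor paths from G to H (paths whose first edge points into G):
  P1: G <- Q -> K -> N <- S -> H
  P2: G <- Q -> S -> H
  P3: G <- Q -> N <- S -> H
Condition 1 (no descendant of G in the set): holds — descendants of G are {H, N, S, V}; none are in {Q}.
Condition 2 (every backdoor path blocked by {Q}):
  P1: blocked at fork node Q ∈ conditioning set.
  P2: blocked at fork node Q ∈ conditioning set.
  P3: blocked at fork node Q ∈ conditioning set.
{Q} satisfies the backdoor criterion.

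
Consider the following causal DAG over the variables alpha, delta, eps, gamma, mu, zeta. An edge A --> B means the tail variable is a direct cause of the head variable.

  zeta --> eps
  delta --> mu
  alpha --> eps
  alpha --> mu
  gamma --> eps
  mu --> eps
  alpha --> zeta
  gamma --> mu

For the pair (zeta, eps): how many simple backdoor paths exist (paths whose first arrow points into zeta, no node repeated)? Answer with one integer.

A backdoor path from zeta to eps is any simple undirected path whose first edge points into zeta (i.e. leaves zeta via a parent).
Parents of zeta: {alpha}.
Enumerating:
  P1: zeta <- alpha -> mu <- gamma -> eps
  P2: zeta <- alpha -> mu -> eps
  P3: zeta <- alpha -> eps
That exhausts the simple backdoor paths. Count: 3.

3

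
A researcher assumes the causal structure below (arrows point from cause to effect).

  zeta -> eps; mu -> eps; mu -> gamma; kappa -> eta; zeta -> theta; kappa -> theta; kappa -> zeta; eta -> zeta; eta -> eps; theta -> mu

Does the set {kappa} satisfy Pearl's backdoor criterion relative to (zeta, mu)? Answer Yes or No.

Yes

Backdoor paths from zeta to mu (paths whose first edge points into zeta):
  P1: zeta <- kappa -> eta -> eps <- mu
  P2: zeta <- kappa -> theta -> mu
  P3: zeta <- eta <- kappa -> theta -> mu
  P4: zeta <- eta -> eps <- mu
Condition 1 (no descendant of zeta in the set): holds — descendants of zeta are {eps, gamma, mu, theta}; none are in {kappa}.
Condition 2 (every backdoor path blocked by {kappa}):
  P1: blocked at fork node kappa ∈ conditioning set.
  P2: blocked at fork node kappa ∈ conditioning set.
  P3: blocked at fork node kappa ∈ conditioning set.
  P4: blocked at collider eps (neither it nor any descendant is in the conditioning set).
{kappa} satisfies the backdoor criterion.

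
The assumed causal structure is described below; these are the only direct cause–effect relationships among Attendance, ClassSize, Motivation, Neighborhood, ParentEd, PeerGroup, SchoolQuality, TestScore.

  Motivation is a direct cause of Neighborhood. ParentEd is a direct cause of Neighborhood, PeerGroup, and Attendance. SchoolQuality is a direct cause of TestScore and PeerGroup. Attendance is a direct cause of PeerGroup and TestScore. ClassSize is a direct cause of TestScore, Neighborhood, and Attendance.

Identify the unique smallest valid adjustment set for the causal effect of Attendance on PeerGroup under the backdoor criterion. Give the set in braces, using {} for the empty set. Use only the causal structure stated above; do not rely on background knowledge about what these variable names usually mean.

Variables eligible for adjustment (non-descendants of Attendance, excluding Attendance and PeerGroup): {ClassSize, Motivation, Neighborhood, ParentEd, SchoolQuality}.
Backdoor paths from Attendance to PeerGroup:
  P1: Attendance <- ClassSize -> Neighborhood <- ParentEd -> PeerGroup
  P2: Attendance <- ClassSize -> TestScore <- SchoolQuality -> PeerGroup
  P3: Attendance <- ParentEd -> Neighborhood <- ClassSize -> TestScore <- SchoolQuality -> PeerGroup
  P4: Attendance <- ParentEd -> PeerGroup
The empty set is not sufficient: P4 (Attendance <- ParentEd -> PeerGroup) has no collider blocking it and no conditioned non-collider, so it is open.
Try {ParentEd}:
  P1: blocked at collider Neighborhood (neither it nor any descendant is in the conditioning set).
  P2: blocked at collider TestScore (neither it nor any descendant is in the conditioning set).
  P3: blocked at fork node ParentEd ∈ conditioning set.
  P4: blocked at fork node ParentEd ∈ conditioning set.
{ParentEd} contains no descendant of Attendance and blocks every backdoor path.
No other singleton works — e.g. {ClassSize} leaves P4 open — so {ParentEd} is the unique smallest valid adjustment set.

{ParentEd}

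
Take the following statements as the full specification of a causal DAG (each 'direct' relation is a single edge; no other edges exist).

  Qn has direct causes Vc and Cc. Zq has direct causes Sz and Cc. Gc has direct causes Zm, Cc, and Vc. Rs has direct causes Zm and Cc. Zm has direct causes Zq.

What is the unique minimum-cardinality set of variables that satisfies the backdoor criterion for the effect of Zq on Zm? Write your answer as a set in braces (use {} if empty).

Variables eligible for adjustment (non-descendants of Zq, excluding Zq and Zm): {Cc, Qn, Sz, Vc}.
Backdoor paths from Zq to Zm:
  P1: Zq <- Cc -> Gc <- Zm
  P2: Zq <- Cc -> Qn <- Vc -> Gc <- Zm
  P3: Zq <- Cc -> Rs <- Zm
Each backdoor path contains an unconditioned collider, so every path is already blocked with the empty conditioning set:
  P1: blocked at collider Gc (neither it nor any descendant is in the conditioning set).
  P2: blocked at collider Qn (neither it nor any descendant is in the conditioning set).
  P3: blocked at collider Rs (neither it nor any descendant is in the conditioning set).
The empty set is therefore the unique smallest valid set.

{}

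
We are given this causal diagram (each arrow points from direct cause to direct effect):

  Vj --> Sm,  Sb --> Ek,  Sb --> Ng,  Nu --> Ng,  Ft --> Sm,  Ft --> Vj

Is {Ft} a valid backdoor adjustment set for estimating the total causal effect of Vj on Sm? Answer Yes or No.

Yes

Backdoor paths from Vj to Sm (paths whose first edge points into Vj):
  P1: Vj <- Ft -> Sm
Condition 1 (no descendant of Vj in the set): holds — descendants of Vj are {Sm}; none are in {Ft}.
Condition 2 (every backdoor path blocked by {Ft}):
  P1: blocked at fork node Ft ∈ conditioning set.
{Ft} satisfies the backdoor criterion.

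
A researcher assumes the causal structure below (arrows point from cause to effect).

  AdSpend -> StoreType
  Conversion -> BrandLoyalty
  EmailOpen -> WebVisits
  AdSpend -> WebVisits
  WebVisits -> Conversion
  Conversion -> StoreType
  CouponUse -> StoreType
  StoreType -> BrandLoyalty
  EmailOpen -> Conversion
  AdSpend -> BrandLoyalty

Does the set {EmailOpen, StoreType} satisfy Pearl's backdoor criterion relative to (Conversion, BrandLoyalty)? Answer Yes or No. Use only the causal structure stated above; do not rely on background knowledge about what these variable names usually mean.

No

Backdoor paths from Conversion to BrandLoyalty (paths whose first edge points into Conversion):
  P1: Conversion <- EmailOpen -> WebVisits <- AdSpend -> StoreType -> BrandLoyalty
  P2: Conversion <- EmailOpen -> WebVisits <- AdSpend -> BrandLoyalty
  P3: Conversion <- WebVisits <- AdSpend -> StoreType -> BrandLoyalty
  P4: Conversion <- WebVisits <- AdSpend -> BrandLoyalty
Condition 1 (no descendant of Conversion in the set): FAILS — StoreType is a descendant of Conversion.
Condition 2 (every backdoor path blocked by {EmailOpen, StoreType}):
  P1: blocked at fork node EmailOpen ∈ conditioning set.
  P2: blocked at fork node EmailOpen ∈ conditioning set.
  P3: blocked at chain node StoreType ∈ conditioning set.
  P4: open — no interior node is in the conditioning set.
{EmailOpen, StoreType} does not satisfy the backdoor criterion.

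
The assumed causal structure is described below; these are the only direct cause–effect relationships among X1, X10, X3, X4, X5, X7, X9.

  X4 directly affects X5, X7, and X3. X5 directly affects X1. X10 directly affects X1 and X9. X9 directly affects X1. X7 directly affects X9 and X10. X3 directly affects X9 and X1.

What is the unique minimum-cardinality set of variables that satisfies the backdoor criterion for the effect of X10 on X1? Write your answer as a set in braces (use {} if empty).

{X7}

Variables eligible for adjustment (non-descendants of X10, excluding X10 and X1): {X3, X4, X5, X7}.
Backdoor paths from X10 to X1:
  P1: X10 <- X7 <- X4 -> X5 -> X1
  P2: X10 <- X7 <- X4 -> X3 -> X9 -> X1
  P3: X10 <- X7 <- X4 -> X3 -> X1
  P4: X10 <- X7 -> X9 <- X3 <- X4 -> X5 -> X1
  P5: X10 <- X7 -> X9 <- X3 -> X1
  P6: X10 <- X7 -> X9 -> X1
The empty set is not sufficient: P1 (X10 <- X7 <- X4 -> X5 -> X1) has no collider blocking it and no conditioned non-collider, so it is open.
Try {X7}:
  P1: blocked at chain node X7 ∈ conditioning set.
  P2: blocked at chain node X7 ∈ conditioning set.
  P3: blocked at chain node X7 ∈ conditioning set.
  P4: blocked at fork node X7 ∈ conditioning set.
  P5: blocked at fork node X7 ∈ conditioning set.
  P6: blocked at fork node X7 ∈ conditioning set.
{X7} contains no descendant of X10 and blocks every backdoor path.
No other singleton works — e.g. {X4} leaves P6 open — so {X7} is the unique smallest valid adjustment set.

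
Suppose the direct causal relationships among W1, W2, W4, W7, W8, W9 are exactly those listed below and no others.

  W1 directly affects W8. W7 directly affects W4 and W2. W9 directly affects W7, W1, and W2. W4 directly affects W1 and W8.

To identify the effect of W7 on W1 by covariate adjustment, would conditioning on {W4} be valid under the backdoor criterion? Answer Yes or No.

Backdoor paths from W7 to W1 (paths whose first edge points into W7):
  P1: W7 <- W9 -> W1
Condition 1 (no descendant of W7 in the set): FAILS — W4 is a descendant of W7.
Condition 2 (every backdoor path blocked by {W4}):
  P1: open — no interior node is in the conditioning set.
{W4} does not satisfy the backdoor criterion.

No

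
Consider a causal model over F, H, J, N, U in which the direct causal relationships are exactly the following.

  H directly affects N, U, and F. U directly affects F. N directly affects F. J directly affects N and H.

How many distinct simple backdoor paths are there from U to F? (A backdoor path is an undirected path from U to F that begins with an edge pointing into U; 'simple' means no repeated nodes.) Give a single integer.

3

A backdoor path from U to F is any simple undirected path whose first edge points into U (i.e. leaves U via a parent).
Parents of U: {H}.
Enumerating:
  P1: U <- H <- J -> N -> F
  P2: U <- H -> N -> F
  P3: U <- H -> F
That exhausts the simple backdoor paths. Count: 3.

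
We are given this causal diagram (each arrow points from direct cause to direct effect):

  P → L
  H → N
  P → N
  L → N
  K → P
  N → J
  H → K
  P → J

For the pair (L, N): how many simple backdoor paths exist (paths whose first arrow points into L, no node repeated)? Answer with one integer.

3

A backdoor path from L to N is any simple undirected path whose first edge points into L (i.e. leaves L via a parent).
Parents of L: {P}.
Enumerating:
  P1: L <- P <- K <- H -> N
  P2: L <- P -> N
  P3: L <- P -> J <- N
That exhausts the simple backdoor paths. Count: 3.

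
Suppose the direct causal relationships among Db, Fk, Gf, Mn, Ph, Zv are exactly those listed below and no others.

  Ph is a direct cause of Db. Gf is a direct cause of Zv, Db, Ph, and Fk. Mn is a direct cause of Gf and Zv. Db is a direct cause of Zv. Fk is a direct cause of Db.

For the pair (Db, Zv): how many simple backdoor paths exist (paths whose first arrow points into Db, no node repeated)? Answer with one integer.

A backdoor path from Db to Zv is any simple undirected path whose first edge points into Db (i.e. leaves Db via a parent).
Parents of Db: {Fk, Gf, Ph}.
Enumerating:
  P1: Db <- Gf <- Mn -> Zv
  P2: Db <- Gf -> Zv
  P3: Db <- Ph <- Gf <- Mn -> Zv
  P4: Db <- Ph <- Gf -> Zv
  P5: Db <- Fk <- Gf <- Mn -> Zv
  P6: Db <- Fk <- Gf -> Zv
That exhausts the simple backdoor paths. Count: 6.

6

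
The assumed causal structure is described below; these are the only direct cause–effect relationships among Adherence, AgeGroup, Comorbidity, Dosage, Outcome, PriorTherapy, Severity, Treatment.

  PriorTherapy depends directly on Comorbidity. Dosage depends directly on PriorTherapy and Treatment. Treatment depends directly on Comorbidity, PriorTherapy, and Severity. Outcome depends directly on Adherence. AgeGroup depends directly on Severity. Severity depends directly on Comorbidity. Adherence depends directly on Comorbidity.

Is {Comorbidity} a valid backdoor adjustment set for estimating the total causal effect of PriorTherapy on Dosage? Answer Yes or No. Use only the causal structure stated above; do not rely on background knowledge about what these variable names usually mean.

Backdoor paths from PriorTherapy to Dosage (paths whose first edge points into PriorTherapy):
  P1: PriorTherapy <- Comorbidity -> Severity -> Treatment -> Dosage
  P2: PriorTherapy <- Comorbidity -> Treatment -> Dosage
Condition 1 (no descendant of PriorTherapy in the set): holds — descendants of PriorTherapy are {Dosage, Treatment}; none are in {Comorbidity}.
Condition 2 (every backdoor path blocked by {Comorbidity}):
  P1: blocked at fork node Comorbidity ∈ conditioning set.
  P2: blocked at fork node Comorbidity ∈ conditioning set.
{Comorbidity} satisfies the backdoor criterion.

Yes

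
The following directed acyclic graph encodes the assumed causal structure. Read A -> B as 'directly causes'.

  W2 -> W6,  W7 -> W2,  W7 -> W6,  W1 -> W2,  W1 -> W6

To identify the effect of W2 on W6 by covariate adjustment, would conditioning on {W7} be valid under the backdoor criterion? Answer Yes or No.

No

Backdoor paths from W2 to W6 (paths whose first edge points into W2):
  P1: W2 <- W7 -> W6
  P2: W2 <- W1 -> W6
Condition 1 (no descendant of W2 in the set): holds — descendants of W2 are {W6}; none are in {W7}.
Condition 2 (every backdoor path blocked by {W7}):
  P1: blocked at fork node W7 ∈ conditioning set.
  P2: open — no interior node is in the conditioning set.
{W7} does not satisfy the backdoor criterion.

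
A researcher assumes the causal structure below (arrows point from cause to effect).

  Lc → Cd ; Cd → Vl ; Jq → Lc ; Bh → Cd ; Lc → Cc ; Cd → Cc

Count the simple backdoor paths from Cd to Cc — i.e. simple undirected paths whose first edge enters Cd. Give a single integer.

A backdoor path from Cd to Cc is any simple undirected path whose first edge points into Cd (i.e. leaves Cd via a parent).
Parents of Cd: {Bh, Lc}.
Enumerating:
  P1: Cd <- Lc -> Cc
That exhausts the simple backdoor paths. Count: 1.

1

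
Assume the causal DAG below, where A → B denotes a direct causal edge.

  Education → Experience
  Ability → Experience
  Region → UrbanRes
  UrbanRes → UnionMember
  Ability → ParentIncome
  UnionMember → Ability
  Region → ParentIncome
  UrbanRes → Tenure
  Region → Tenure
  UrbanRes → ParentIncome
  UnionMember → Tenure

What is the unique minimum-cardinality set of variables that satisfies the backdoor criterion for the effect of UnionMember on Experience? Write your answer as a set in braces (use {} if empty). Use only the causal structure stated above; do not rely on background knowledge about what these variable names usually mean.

Variables eligible for adjustment (non-descendants of UnionMember, excluding UnionMember and Experience): {Education, Region, UrbanRes}.
Backdoor paths from UnionMember to Experience:
  P1: UnionMember <- UrbanRes <- Region -> ParentIncome <- Ability -> Experience
  P2: UnionMember <- UrbanRes -> Tenure <- Region -> ParentIncome <- Ability -> Experience
  P3: UnionMember <- UrbanRes -> ParentIncome <- Ability -> Experience
Each backdoor path contains an unconditioned collider, so every path is already blocked with the empty conditioning set:
  P1: blocked at collider ParentIncome (neither it nor any descendant is in the conditioning set).
  P2: blocked at collider Tenure (neither it nor any descendant is in the conditioning set).
  P3: blocked at collider ParentIncome (neither it nor any descendant is in the conditioning set).
The empty set is therefore the unique smallest valid set.

{}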